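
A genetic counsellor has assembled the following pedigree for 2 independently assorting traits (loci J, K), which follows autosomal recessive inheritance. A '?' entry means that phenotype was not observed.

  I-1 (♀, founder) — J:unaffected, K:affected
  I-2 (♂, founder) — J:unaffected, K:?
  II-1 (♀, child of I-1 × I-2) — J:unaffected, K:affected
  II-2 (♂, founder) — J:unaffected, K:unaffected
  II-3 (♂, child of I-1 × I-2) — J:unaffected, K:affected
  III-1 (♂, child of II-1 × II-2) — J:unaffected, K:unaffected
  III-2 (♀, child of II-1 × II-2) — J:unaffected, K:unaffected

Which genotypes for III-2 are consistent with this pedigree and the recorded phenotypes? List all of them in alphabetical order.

J/I-1 un ·: JJ|Jj
J/I-2 un ·: JJ|Jj
J/II-1 un I-1×I-2: JJ|Jj
J/II-2 un ·: JJ|Jj
J/II-3 un I-1×I-2: JJ|Jj
J/III-1 un II-1×II-2: JJ|Jj
J/III-2 un II-1×II-2: JJ|Jj
⇒ J over [I-1,I-2,II-1,II-2,II-3,III-1,III-2]: 83 consistent
K/I-1 aff ·: kk
K/I-2 ? ·: Kk|kk
K/II-1 aff I-1×I-2: kk
K/II-2 un ·: KK|Kk
K/II-3 aff I-1×I-2: kk
K/III-1 un II-1×II-2: Kk
K/III-2 un II-1×II-2: Kk
⇒ K over [I-1,I-2,II-1,II-2,II-3,III-1,III-2]: 4 consistent

III-2 ∈ {JJ Kk, Jj Kk}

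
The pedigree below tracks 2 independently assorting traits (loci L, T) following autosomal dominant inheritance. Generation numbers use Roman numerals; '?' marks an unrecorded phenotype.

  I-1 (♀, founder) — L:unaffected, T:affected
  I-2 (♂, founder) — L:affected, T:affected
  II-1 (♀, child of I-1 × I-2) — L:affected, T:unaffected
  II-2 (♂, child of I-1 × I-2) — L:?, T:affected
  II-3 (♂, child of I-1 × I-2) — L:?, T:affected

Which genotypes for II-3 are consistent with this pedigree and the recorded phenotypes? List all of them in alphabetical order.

II-3 ∈ {Ll TT, Ll Tt, ll TT, ll Tt}

L/I-1 un ·: ll
L/I-2 aff ·: Ll|LL
L/II-1 aff I-1×I-2: Ll
L/II-2 ? I-1×I-2: ll|Ll
L/II-3 ? I-1×I-2: ll|Ll
⇒ L over [I-1,I-2,II-1,II-2,II-3]: 5 consistent
T/I-1 aff ·: Tt
T/I-2 aff ·: Tt
T/II-1 un I-1×I-2: tt
T/II-2 aff I-1×I-2: Tt|TT
T/II-3 aff I-1×I-2: Tt|TT
⇒ T over [I-1,I-2,II-1,II-2,II-3]: 4 consistent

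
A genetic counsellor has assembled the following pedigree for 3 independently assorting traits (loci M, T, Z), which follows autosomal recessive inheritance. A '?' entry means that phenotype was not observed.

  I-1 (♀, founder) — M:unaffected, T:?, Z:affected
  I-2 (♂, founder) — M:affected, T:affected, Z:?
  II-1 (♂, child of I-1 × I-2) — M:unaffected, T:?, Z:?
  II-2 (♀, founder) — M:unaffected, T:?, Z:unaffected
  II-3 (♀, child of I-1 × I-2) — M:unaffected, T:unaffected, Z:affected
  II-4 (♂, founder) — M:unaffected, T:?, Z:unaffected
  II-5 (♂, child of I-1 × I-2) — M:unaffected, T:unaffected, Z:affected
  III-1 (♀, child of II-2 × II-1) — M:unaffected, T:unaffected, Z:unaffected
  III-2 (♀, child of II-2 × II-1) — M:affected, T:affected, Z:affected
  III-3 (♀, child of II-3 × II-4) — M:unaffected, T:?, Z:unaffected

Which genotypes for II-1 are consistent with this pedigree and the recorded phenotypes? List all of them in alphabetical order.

II-1 ∈ {Mm Tt Zz, Mm Tt zz, Mm tt Zz, Mm tt zz}

M/I-1 un ·: MM|Mm
M/I-2 aff ·: mm
M/II-1 un I-1×I-2: Mm
M/II-2 un ·: Mm
M/II-3 un I-1×I-2: Mm
M/II-4 un ·: MM|Mm
M/II-5 un I-1×I-2: Mm
M/III-1 un II-2×II-1: MM|Mm
M/III-2 aff II-2×II-1: mm
M/III-3 un II-3×II-4: MM|Mm
⇒ M over [I-1,I-2,II-1,II-2,II-3,II-4,II-5,III-1,III-2,III-3]: 16 consistent
T/I-1 ? ·: TT|Tt
T/I-2 aff ·: tt
T/II-1 ? I-1×I-2: Tt|tt
T/II-2 ? ·: Tt|tt
T/II-3 un I-1×I-2: Tt
T/II-4 ? ·: TT|Tt|tt
T/II-5 un I-1×I-2: Tt
T/III-1 un II-2×II-1: TT|Tt
T/III-2 aff II-2×II-1: tt
T/III-3 ? II-3×II-4: TT|Tt|tt
⇒ T over [I-1,I-2,II-1,II-2,II-3,II-4,II-5,III-1,III-2,III-3]: 49 consistent
Z/I-1 aff ·: zz
Z/I-2 ? ·: Zz|zz
Z/II-1 ? I-1×I-2: Zz|zz
Z/II-2 un ·: Zz
Z/II-3 aff I-1×I-2: zz
Z/II-4 un ·: ZZ|Zz
Z/II-5 aff I-1×I-2: zz
Z/III-1 un II-2×II-1: ZZ|Zz
Z/III-2 aff II-2×II-1: zz
Z/III-3 un II-3×II-4: Zz
⇒ Z over [I-1,I-2,II-1,II-2,II-3,II-4,II-5,III-1,III-2,III-3]: 8 consistent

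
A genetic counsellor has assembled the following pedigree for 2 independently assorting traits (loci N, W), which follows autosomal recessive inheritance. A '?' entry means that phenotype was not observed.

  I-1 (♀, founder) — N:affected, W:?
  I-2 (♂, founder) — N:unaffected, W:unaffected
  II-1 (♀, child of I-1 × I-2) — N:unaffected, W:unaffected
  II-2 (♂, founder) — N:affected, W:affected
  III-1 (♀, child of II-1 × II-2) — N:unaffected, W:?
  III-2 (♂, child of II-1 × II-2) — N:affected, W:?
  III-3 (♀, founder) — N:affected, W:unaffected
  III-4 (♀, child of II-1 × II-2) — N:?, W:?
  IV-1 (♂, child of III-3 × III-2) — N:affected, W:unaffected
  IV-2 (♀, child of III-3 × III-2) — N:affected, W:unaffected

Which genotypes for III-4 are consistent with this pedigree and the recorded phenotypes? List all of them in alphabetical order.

III-4 ∈ {Nn Ww, Nn ww, nn Ww, nn ww}

N/I-1 aff ·: nn
N/I-2 un ·: NN|Nn
N/II-1 un I-1×I-2: Nn
N/II-2 aff ·: nn
N/III-1 un II-1×II-2: Nn
N/III-2 aff II-1×II-2: nn
N/III-3 aff ·: nn
N/III-4 ? II-1×II-2: Nn|nn
N/IV-1 aff III-3×III-2: nn
N/IV-2 aff III-3×III-2: nn
⇒ N over [I-1,I-2,II-1,II-2,III-1,III-2,III-3,III-4,IV-1,IV-2]: 4 consistent
W/I-1 ? ·: WW|Ww|ww
W/I-2 un ·: WW|Ww
W/II-1 un I-1×I-2: WW|Ww
W/II-2 aff ·: ww
W/III-1 ? II-1×II-2: Ww|ww
W/III-2 ? II-1×II-2: Ww|ww
W/III-3 un ·: WW|Ww
W/III-4 ? II-1×II-2: Ww|ww
W/IV-1 un III-3×III-2: WW|Ww
W/IV-2 un III-3×III-2: WW|Ww
⇒ W over [I-1,I-2,II-1,II-2,III-1,III-2,III-3,III-4,IV-1,IV-2]: 232 consistent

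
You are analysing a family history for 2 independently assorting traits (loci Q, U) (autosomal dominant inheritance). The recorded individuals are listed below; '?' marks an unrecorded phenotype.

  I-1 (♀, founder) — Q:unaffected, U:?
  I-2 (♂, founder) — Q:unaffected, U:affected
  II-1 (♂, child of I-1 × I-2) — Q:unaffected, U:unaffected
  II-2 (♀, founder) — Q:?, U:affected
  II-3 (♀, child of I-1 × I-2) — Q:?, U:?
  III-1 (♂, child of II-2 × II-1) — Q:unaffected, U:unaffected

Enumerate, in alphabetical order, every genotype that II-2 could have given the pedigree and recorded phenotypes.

Q/I-1 un ·: qq
Q/I-2 un ·: qq
Q/II-1 un I-1×I-2: qq
Q/II-2 ? ·: qq|Qq
Q/II-3 ? I-1×I-2: qq
Q/III-1 un II-2×II-1: qq
⇒ Q over [I-1,I-2,II-1,II-2,II-3,III-1]: 2 consistent
U/I-1 ? ·: uu|Uu
U/I-2 aff ·: Uu
U/II-1 un I-1×I-2: uu
U/II-2 aff ·: Uu
U/II-3 ? I-1×I-2: uu|Uu|UU
U/III-1 un II-2×II-1: uu
⇒ U over [I-1,I-2,II-1,II-2,II-3,III-1]: 5 consistent

II-2 ∈ {Qq Uu, qq Uu}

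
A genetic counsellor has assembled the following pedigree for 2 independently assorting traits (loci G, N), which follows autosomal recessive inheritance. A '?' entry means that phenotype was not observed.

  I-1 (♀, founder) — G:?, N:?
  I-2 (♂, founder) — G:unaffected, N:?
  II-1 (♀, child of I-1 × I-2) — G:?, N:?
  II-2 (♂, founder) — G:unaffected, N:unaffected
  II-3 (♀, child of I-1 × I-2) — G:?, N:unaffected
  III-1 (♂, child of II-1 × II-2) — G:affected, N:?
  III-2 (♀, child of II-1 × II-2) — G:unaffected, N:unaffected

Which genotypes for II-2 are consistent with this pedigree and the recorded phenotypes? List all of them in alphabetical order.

G/I-1 ? ·: GG|Gg|gg
G/I-2 un ·: GG|Gg
G/II-1 ? I-1×I-2: Gg|gg
G/II-2 un ·: Gg
G/II-3 ? I-1×I-2: GG|Gg|gg
G/III-1 aff II-1×II-2: gg
G/III-2 un II-1×II-2: GG|Gg
⇒ G over [I-1,I-2,II-1,II-2,II-3,III-1,III-2]: 25 consistent
N/I-1 ? ·: NN|Nn|nn
N/I-2 ? ·: NN|Nn|nn
N/II-1 ? I-1×I-2: NN|Nn|nn
N/II-2 un ·: NN|Nn
N/II-3 un I-1×I-2: NN|Nn
N/III-1 ? II-1×II-2: NN|Nn|nn
N/III-2 un II-1×II-2: NN|Nn
⇒ N over [I-1,I-2,II-1,II-2,II-3,III-1,III-2]: 147 consistent

II-2 ∈ {Gg NN, Gg Nn}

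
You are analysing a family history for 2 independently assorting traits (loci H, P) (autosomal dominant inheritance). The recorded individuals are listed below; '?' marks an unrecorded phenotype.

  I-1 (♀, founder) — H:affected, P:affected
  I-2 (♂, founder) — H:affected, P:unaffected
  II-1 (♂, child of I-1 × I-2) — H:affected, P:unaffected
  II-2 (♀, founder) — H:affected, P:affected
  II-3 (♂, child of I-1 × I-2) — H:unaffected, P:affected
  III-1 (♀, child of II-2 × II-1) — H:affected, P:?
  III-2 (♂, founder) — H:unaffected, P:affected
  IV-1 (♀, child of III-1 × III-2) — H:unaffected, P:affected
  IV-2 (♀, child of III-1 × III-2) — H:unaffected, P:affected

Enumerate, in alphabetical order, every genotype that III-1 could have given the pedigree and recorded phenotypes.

H/I-1 aff ·: Hh
H/I-2 aff ·: Hh
H/II-1 aff I-1×I-2: Hh|HH
H/II-2 aff ·: Hh|HH
H/II-3 un I-1×I-2: hh
H/III-1 aff II-2×II-1: Hh
H/III-2 un ·: hh
H/IV-1 un III-1×III-2: hh
H/IV-2 un III-1×III-2: hh
⇒ H over [I-1,I-2,II-1,II-2,II-3,III-1,III-2,IV-1,IV-2]: 3 consistent
P/I-1 aff ·: Pp
P/I-2 un ·: pp
P/II-1 un I-1×I-2: pp
P/II-2 aff ·: Pp|PP
P/II-3 aff I-1×I-2: Pp
P/III-1 ? II-2×II-1: pp|Pp
P/III-2 aff ·: Pp|PP
P/IV-1 aff III-1×III-2: Pp|PP
P/IV-2 aff III-1×III-2: Pp|PP
⇒ P over [I-1,I-2,II-1,II-2,II-3,III-1,III-2,IV-1,IV-2]: 18 consistent

III-1 ∈ {Hh Pp, Hh pp}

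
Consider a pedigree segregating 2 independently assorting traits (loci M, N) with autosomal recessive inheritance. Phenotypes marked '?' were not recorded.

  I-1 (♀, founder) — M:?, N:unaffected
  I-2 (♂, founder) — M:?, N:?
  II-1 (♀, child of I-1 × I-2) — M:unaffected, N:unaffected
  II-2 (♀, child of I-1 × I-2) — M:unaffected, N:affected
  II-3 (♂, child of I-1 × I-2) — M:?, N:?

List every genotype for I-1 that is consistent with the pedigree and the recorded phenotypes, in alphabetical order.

I-1 ∈ {MM Nn, Mm Nn, mm Nn}

M/I-1 ? ·: MM|Mm|mm
M/I-2 ? ·: MM|Mm|mm
M/II-1 un I-1×I-2: MM|Mm
M/II-2 un I-1×I-2: MM|Mm
M/II-3 ? I-1×I-2: MM|Mm|mm
⇒ M over [I-1,I-2,II-1,II-2,II-3]: 35 consistent
N/I-1 un ·: Nn
N/I-2 ? ·: Nn|nn
N/II-1 un I-1×I-2: NN|Nn
N/II-2 aff I-1×I-2: nn
N/II-3 ? I-1×I-2: NN|Nn|nn
⇒ N over [I-1,I-2,II-1,II-2,II-3]: 8 consistent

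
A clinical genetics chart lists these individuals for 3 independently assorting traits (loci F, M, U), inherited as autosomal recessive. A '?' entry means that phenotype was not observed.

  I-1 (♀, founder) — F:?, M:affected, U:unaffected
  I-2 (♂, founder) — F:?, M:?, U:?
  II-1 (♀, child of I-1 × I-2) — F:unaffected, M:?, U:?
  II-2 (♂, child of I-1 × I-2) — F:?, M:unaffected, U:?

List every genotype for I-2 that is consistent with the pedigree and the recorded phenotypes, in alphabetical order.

F/I-1 ? ·: FF|Ff|ff
F/I-2 ? ·: FF|Ff|ff
F/II-1 un I-1×I-2: FF|Ff
F/II-2 ? I-1×I-2: FF|Ff|ff
⇒ F over [I-1,I-2,II-1,II-2]: 21 consistent
M/I-1 aff ·: mm
M/I-2 ? ·: MM|Mm
M/II-1 ? I-1×I-2: Mm|mm
M/II-2 un I-1×I-2: Mm
⇒ M over [I-1,I-2,II-1,II-2]: 3 consistent
U/I-1 un ·: UU|Uu
U/I-2 ? ·: UU|Uu|uu
U/II-1 ? I-1×I-2: UU|Uu|uu
U/II-2 ? I-1×I-2: UU|Uu|uu
⇒ U over [I-1,I-2,II-1,II-2]: 23 consistent

I-2 ∈ {FF MM UU, FF MM Uu, FF MM uu, FF Mm UU, FF Mm Uu, FF Mm uu, Ff MM UU, Ff MM Uu, Ff MM uu, Ff Mm UU, Ff Mm Uu, Ff Mm uu, ff MM UU, ff MM Uu, ff MM uu, ff Mm UU, ff Mm Uu, ff Mm uu}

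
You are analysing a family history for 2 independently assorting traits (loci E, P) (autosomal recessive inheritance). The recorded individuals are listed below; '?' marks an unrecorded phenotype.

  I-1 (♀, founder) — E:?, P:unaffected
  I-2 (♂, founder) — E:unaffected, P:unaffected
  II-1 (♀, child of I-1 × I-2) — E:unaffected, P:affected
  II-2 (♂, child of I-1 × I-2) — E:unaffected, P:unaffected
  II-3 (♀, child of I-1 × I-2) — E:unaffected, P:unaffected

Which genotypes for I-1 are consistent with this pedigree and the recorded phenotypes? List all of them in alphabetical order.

I-1 ∈ {EE Pp, Ee Pp, ee Pp}

E/I-1 ? ·: EE|Ee|ee
E/I-2 un ·: EE|Ee
E/II-1 un I-1×I-2: EE|Ee
E/II-2 un I-1×I-2: EE|Ee
E/II-3 un I-1×I-2: EE|Ee
⇒ E over [I-1,I-2,II-1,II-2,II-3]: 27 consistent
P/I-1 un ·: Pp
P/I-2 un ·: Pp
P/II-1 aff I-1×I-2: pp
P/II-2 un I-1×I-2: PP|Pp
P/II-3 un I-1×I-2: PP|Pp
⇒ P over [I-1,I-2,II-1,II-2,II-3]: 4 consistent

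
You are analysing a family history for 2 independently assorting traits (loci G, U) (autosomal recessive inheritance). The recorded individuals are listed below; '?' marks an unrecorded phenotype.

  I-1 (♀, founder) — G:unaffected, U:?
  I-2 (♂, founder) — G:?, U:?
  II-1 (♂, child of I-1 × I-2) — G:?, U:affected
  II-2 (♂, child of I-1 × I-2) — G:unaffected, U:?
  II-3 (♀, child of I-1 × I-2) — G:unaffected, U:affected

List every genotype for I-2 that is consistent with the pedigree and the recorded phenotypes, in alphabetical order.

I-2 ∈ {GG Uu, GG uu, Gg Uu, Gg uu, gg Uu, gg uu}

G/I-1 un ·: GG|Gg
G/I-2 ? ·: GG|Gg|gg
G/II-1 ? I-1×I-2: GG|Gg|gg
G/II-2 un I-1×I-2: GG|Gg
G/II-3 un I-1×I-2: GG|Gg
⇒ G over [I-1,I-2,II-1,II-2,II-3]: 32 consistent
U/I-1 ? ·: Uu|uu
U/I-2 ? ·: Uu|uu
U/II-1 aff I-1×I-2: uu
U/II-2 ? I-1×I-2: UU|Uu|uu
U/II-3 aff I-1×I-2: uu
⇒ U over [I-1,I-2,II-1,II-2,II-3]: 8 consistent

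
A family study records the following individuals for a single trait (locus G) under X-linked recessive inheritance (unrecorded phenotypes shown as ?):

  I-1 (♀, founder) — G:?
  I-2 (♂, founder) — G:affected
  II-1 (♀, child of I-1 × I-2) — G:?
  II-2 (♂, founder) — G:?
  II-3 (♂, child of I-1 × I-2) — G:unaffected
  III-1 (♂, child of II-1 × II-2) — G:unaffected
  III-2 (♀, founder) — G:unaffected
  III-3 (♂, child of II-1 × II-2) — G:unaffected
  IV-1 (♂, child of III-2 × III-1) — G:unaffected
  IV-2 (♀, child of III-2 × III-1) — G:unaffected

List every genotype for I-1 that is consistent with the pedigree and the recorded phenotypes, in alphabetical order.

G/I-1 ? ·: X^GX^G|X^GX^g
G/I-2 aff ·: X^gY
G/II-1 ? I-1×I-2: X^GX^g
G/II-2 ? ·: X^GY|X^gY
G/II-3 un I-1×I-2: X^GY
G/III-1 un II-1×II-2: X^GY
G/III-2 un ·: X^GX^G|X^GX^g
G/III-3 un II-1×II-2: X^GY
G/IV-1 un III-2×III-1: X^GY
G/IV-2 un III-2×III-1: X^GX^G|X^GX^g
⇒ G over [I-1,I-2,II-1,II-2,II-3,III-1,III-2,III-3,IV-1,IV-2]: 12 consistent

I-1 ∈ {X^GX^G, X^GX^g}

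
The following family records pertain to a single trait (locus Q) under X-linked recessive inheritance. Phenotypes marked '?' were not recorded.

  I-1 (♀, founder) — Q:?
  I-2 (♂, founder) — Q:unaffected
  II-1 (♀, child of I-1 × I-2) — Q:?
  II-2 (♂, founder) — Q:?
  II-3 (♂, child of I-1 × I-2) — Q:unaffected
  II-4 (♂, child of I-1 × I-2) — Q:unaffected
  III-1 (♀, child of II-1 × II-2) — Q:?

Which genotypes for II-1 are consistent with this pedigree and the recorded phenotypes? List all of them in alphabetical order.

II-1 ∈ {X^QX^Q, X^QX^q}

Q/I-1 ? ·: X^QX^Q|X^QX^q
Q/I-2 un ·: X^QY
Q/II-1 ? I-1×I-2: X^QX^Q|X^QX^q
Q/II-2 ? ·: X^QY|X^qY
Q/II-3 un I-1×I-2: X^QY
Q/II-4 un I-1×I-2: X^QY
Q/III-1 ? II-1×II-2: X^QX^Q|X^QX^q|X^qX^q
⇒ Q over [I-1,I-2,II-1,II-2,II-3,II-4,III-1]: 8 consistent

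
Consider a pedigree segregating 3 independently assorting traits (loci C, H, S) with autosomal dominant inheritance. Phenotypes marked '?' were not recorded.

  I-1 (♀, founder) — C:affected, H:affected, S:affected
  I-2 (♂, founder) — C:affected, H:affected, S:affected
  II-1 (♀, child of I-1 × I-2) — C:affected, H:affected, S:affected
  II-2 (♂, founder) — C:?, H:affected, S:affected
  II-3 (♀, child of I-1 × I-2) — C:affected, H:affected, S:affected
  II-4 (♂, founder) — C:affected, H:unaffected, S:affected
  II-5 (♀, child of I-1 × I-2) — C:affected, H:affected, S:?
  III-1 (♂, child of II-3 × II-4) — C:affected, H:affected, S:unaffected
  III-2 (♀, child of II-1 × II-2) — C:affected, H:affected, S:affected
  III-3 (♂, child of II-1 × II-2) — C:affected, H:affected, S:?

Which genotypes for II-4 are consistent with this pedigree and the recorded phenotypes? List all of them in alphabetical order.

II-4 ∈ {CC hh Ss, Cc hh Ss}

C/I-1 aff ·: Cc|CC
C/I-2 aff ·: Cc|CC
C/II-1 aff I-1×I-2: Cc|CC
C/II-2 ? ·: cc|Cc|CC
C/II-3 aff I-1×I-2: Cc|CC
C/II-4 aff ·: Cc|CC
C/II-5 aff I-1×I-2: Cc|CC
C/III-1 aff II-3×II-4: Cc|CC
C/III-2 aff II-1×II-2: Cc|CC
C/III-3 aff II-1×II-2: Cc|CC
⇒ C over [I-1,I-2,II-1,II-2,II-3,II-4,II-5,III-1,III-2,III-3]: 648 consistent
H/I-1 aff ·: Hh|HH
H/I-2 aff ·: Hh|HH
H/II-1 aff I-1×I-2: Hh|HH
H/II-2 aff ·: Hh|HH
H/II-3 aff I-1×I-2: Hh|HH
H/II-4 un ·: hh
H/II-5 aff I-1×I-2: Hh|HH
H/III-1 aff II-3×II-4: Hh
H/III-2 aff II-1×II-2: Hh|HH
H/III-3 aff II-1×II-2: Hh|HH
⇒ H over [I-1,I-2,II-1,II-2,II-3,II-4,II-5,III-1,III-2,III-3]: 161 consistent
S/I-1 aff ·: Ss|SS
S/I-2 aff ·: Ss|SS
S/II-1 aff I-1×I-2: Ss|SS
S/II-2 aff ·: Ss|SS
S/II-3 aff I-1×I-2: Ss
S/II-4 aff ·: Ss
S/II-5 ? I-1×I-2: ss|Ss|SS
S/III-1 un II-3×II-4: ss
S/III-2 aff II-1×II-2: Ss|SS
S/III-3 ? II-1×II-2: ss|Ss|SS
⇒ S over [I-1,I-2,II-1,II-2,II-3,II-4,II-5,III-1,III-2,III-3]: 105 consistent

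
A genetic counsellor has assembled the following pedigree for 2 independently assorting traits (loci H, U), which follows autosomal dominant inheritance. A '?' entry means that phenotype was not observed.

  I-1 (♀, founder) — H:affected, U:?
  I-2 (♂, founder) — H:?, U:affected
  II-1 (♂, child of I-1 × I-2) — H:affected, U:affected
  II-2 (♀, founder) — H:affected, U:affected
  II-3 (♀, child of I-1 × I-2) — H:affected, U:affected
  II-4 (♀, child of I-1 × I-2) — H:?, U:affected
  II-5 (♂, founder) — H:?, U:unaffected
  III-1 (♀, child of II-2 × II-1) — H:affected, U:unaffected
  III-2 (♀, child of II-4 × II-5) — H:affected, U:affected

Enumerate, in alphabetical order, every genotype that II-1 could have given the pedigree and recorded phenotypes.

H/I-1 aff ·: Hh|HH
H/I-2 ? ·: hh|Hh|HH
H/II-1 aff I-1×I-2: Hh|HH
H/II-2 aff ·: Hh|HH
H/II-3 aff I-1×I-2: Hh|HH
H/II-4 ? I-1×I-2: hh|Hh|HH
H/II-5 ? ·: hh|Hh|HH
H/III-1 aff II-2×II-1: Hh|HH
H/III-2 aff II-4×II-5: Hh|HH
⇒ H over [I-1,I-2,II-1,II-2,II-3,II-4,II-5,III-1,III-2]: 466 consistent
U/I-1 ? ·: uu|Uu|UU
U/I-2 aff ·: Uu|UU
U/II-1 aff I-1×I-2: Uu
U/II-2 aff ·: Uu
U/II-3 aff I-1×I-2: Uu|UU
U/II-4 aff I-1×I-2: Uu|UU
U/II-5 un ·: uu
U/III-1 un II-2×II-1: uu
U/III-2 aff II-4×II-5: Uu
⇒ U over [I-1,I-2,II-1,II-2,II-3,II-4,II-5,III-1,III-2]: 14 consistent

II-1 ∈ {HH Uu, Hh Uu}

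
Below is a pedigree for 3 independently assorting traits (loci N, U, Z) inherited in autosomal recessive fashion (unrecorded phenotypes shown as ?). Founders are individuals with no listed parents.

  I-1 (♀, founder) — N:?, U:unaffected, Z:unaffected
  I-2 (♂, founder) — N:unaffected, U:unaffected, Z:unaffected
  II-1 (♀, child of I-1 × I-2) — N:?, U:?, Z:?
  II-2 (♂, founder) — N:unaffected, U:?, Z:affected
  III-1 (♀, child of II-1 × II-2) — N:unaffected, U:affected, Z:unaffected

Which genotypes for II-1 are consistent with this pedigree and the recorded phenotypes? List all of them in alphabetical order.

N/I-1 ? ·: NN|Nn|nn
N/I-2 un ·: NN|Nn
N/II-1 ? I-1×I-2: NN|Nn|nn
N/II-2 un ·: NN|Nn
N/III-1 un II-1×II-2: NN|Nn
⇒ N over [I-1,I-2,II-1,II-2,III-1]: 36 consistent
U/I-1 un ·: UU|Uu
U/I-2 un ·: UU|Uu
U/II-1 ? I-1×I-2: Uu|uu
U/II-2 ? ·: Uu|uu
U/III-1 aff II-1×II-2: uu
⇒ U over [I-1,I-2,II-1,II-2,III-1]: 8 consistent
Z/I-1 un ·: ZZ|Zz
Z/I-2 un ·: ZZ|Zz
Z/II-1 ? I-1×I-2: ZZ|Zz
Z/II-2 aff ·: zz
Z/III-1 un II-1×II-2: Zz
⇒ Z over [I-1,I-2,II-1,II-2,III-1]: 7 consistent

II-1 ∈ {NN Uu ZZ, NN Uu Zz, NN uu ZZ, NN uu Zz, Nn Uu ZZ, Nn Uu Zz, Nn uu ZZ, Nn uu Zz, nn Uu ZZ, nn Uu Zz, nn uu ZZ, nn uu Zz}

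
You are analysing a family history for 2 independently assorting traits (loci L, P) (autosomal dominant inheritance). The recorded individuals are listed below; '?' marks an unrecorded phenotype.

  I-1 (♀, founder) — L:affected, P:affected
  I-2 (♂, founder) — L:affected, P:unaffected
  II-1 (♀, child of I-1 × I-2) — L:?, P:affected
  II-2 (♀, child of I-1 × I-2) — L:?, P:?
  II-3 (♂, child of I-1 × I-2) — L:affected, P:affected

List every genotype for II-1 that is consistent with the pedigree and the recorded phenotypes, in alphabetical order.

L/I-1 aff ·: Ll|LL
L/I-2 aff ·: Ll|LL
L/II-1 ? I-1×I-2: ll|Ll|LL
L/II-2 ? I-1×I-2: ll|Ll|LL
L/II-3 aff I-1×I-2: Ll|LL
⇒ L over [I-1,I-2,II-1,II-2,II-3]: 35 consistent
P/I-1 aff ·: Pp|PP
P/I-2 un ·: pp
P/II-1 aff I-1×I-2: Pp
P/II-2 ? I-1×I-2: pp|Pp
P/II-3 aff I-1×I-2: Pp
⇒ P over [I-1,I-2,II-1,II-2,II-3]: 3 consistent

II-1 ∈ {LL Pp, Ll Pp, ll Pp}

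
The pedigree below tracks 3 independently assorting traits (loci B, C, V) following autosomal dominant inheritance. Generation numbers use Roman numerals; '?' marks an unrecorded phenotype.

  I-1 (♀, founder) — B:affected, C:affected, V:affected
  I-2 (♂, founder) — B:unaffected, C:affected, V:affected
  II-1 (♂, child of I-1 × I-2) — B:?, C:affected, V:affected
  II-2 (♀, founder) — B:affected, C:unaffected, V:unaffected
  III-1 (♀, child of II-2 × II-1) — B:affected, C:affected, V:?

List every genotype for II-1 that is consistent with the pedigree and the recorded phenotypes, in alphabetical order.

II-1 ∈ {Bb CC VV, Bb CC Vv, Bb Cc VV, Bb Cc Vv, bb CC VV, bb CC Vv, bb Cc VV, bb Cc Vv}

B/I-1 aff ·: Bb|BB
B/I-2 un ·: bb
B/II-1 ? I-1×I-2: bb|Bb
B/II-2 aff ·: Bb|BB
B/III-1 aff II-2×II-1: Bb|BB
⇒ B over [I-1,I-2,II-1,II-2,III-1]: 10 consistent
C/I-1 aff ·: Cc|CC
C/I-2 aff ·: Cc|CC
C/II-1 aff I-1×I-2: Cc|CC
C/II-2 un ·: cc
C/III-1 aff II-2×II-1: Cc
⇒ C over [I-1,I-2,II-1,II-2,III-1]: 7 consistent
V/I-1 aff ·: Vv|VV
V/I-2 aff ·: Vv|VV
V/II-1 aff I-1×I-2: Vv|VV
V/II-2 un ·: vv
V/III-1 ? II-2×II-1: vv|Vv
⇒ V over [I-1,I-2,II-1,II-2,III-1]: 10 consistent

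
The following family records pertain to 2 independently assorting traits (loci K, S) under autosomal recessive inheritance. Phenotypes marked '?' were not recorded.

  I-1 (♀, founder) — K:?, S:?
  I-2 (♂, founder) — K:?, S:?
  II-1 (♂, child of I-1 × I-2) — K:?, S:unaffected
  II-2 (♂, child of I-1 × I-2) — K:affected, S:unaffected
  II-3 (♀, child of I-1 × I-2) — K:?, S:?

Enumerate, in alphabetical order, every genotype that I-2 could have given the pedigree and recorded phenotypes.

I-2 ∈ {Kk SS, Kk Ss, Kk ss, kk SS, kk Ss, kk ss}

K/I-1 ? ·: Kk|kk
K/I-2 ? ·: Kk|kk
K/II-1 ? I-1×I-2: KK|Kk|kk
K/II-2 aff I-1×I-2: kk
K/II-3 ? I-1×I-2: KK|Kk|kk
⇒ K over [I-1,I-2,II-1,II-2,II-3]: 18 consistent
S/I-1 ? ·: SS|Ss|ss
S/I-2 ? ·: SS|Ss|ss
S/II-1 un I-1×I-2: SS|Ss
S/II-2 un I-1×I-2: SS|Ss
S/II-3 ? I-1×I-2: SS|Ss|ss
⇒ S over [I-1,I-2,II-1,II-2,II-3]: 35 consistent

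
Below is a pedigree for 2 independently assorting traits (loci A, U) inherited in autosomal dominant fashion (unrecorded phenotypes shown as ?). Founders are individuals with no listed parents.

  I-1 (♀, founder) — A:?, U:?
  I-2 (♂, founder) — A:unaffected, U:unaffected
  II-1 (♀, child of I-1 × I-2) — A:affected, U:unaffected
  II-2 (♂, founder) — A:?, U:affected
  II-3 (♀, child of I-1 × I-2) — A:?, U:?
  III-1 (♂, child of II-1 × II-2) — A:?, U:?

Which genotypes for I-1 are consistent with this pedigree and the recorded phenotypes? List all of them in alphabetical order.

I-1 ∈ {AA Uu, AA uu, Aa Uu, Aa uu}

A/I-1 ? ·: Aa|AA
A/I-2 un ·: aa
A/II-1 aff I-1×I-2: Aa
A/II-2 ? ·: aa|Aa|AA
A/II-3 ? I-1×I-2: aa|Aa
A/III-1 ? II-1×II-2: aa|Aa|AA
⇒ A over [I-1,I-2,II-1,II-2,II-3,III-1]: 21 consistent
U/I-1 ? ·: uu|Uu
U/I-2 un ·: uu
U/II-1 un I-1×I-2: uu
U/II-2 aff ·: Uu|UU
U/II-3 ? I-1×I-2: uu|Uu
U/III-1 ? II-1×II-2: uu|Uu
⇒ U over [I-1,I-2,II-1,II-2,II-3,III-1]: 9 consistent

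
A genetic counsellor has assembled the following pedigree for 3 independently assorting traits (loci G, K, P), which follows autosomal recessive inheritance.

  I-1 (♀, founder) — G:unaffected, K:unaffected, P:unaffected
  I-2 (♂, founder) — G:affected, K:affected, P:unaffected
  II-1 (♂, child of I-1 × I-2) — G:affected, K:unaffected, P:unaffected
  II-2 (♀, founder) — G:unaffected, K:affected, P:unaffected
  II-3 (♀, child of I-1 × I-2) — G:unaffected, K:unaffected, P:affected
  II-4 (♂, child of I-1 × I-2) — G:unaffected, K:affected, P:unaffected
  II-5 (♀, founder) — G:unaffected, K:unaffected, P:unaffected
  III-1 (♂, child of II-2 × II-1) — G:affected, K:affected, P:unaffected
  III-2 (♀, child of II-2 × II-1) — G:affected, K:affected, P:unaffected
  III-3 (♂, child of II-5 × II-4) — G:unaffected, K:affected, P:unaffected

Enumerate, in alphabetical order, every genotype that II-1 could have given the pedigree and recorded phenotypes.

II-1 ∈ {gg Kk PP, gg Kk Pp}

G/I-1 un ·: Gg
G/I-2 aff ·: gg
G/II-1 aff I-1×I-2: gg
G/II-2 un ·: Gg
G/II-3 un I-1×I-2: Gg
G/II-4 un I-1×I-2: Gg
G/II-5 un ·: GG|Gg
G/III-1 aff II-2×II-1: gg
G/III-2 aff II-2×II-1: gg
G/III-3 un II-5×II-4: GG|Gg
⇒ G over [I-1,I-2,II-1,II-2,II-3,II-4,II-5,III-1,III-2,III-3]: 4 consistent
K/I-1 un ·: Kk
K/I-2 aff ·: kk
K/II-1 un I-1×I-2: Kk
K/II-2 aff ·: kk
K/II-3 un I-1×I-2: Kk
K/II-4 aff I-1×I-2: kk
K/II-5 un ·: Kk
K/III-1 aff II-2×II-1: kk
K/III-2 aff II-2×II-1: kk
K/III-3 aff II-5×II-4: kk
⇒ K over [I-1,I-2,II-1,II-2,II-3,II-4,II-5,III-1,III-2,III-3]: 1 consistent
P/I-1 un ·: Pp
P/I-2 un ·: Pp
P/II-1 un I-1×I-2: PP|Pp
P/II-2 un ·: PP|Pp
P/II-3 aff I-1×I-2: pp
P/II-4 un I-1×I-2: PP|Pp
P/II-5 un ·: PP|Pp
P/III-1 un II-2×II-1: PP|Pp
P/III-2 un II-2×II-1: PP|Pp
P/III-3 un II-5×II-4: PP|Pp
⇒ P over [I-1,I-2,II-1,II-2,II-3,II-4,II-5,III-1,III-2,III-3]: 91 consistent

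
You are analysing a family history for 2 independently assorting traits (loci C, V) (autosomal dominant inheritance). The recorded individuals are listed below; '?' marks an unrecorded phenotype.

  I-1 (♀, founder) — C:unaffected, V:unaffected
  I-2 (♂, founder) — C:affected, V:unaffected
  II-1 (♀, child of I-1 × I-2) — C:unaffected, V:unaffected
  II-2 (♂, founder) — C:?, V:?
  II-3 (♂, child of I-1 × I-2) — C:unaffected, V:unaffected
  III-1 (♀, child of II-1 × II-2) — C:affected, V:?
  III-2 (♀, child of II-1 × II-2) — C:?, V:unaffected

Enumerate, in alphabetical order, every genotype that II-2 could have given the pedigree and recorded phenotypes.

II-2 ∈ {CC Vv, CC vv, Cc Vv, Cc vv}

C/I-1 un ·: cc
C/I-2 aff ·: Cc
C/II-1 un I-1×I-2: cc
C/II-2 ? ·: Cc|CC
C/II-3 un I-1×I-2: cc
C/III-1 aff II-1×II-2: Cc
C/III-2 ? II-1×II-2: cc|Cc
⇒ C over [I-1,I-2,II-1,II-2,II-3,III-1,III-2]: 3 consistent
V/I-1 un ·: vv
V/I-2 un ·: vv
V/II-1 un I-1×I-2: vv
V/II-2 ? ·: vv|Vv
V/II-3 un I-1×I-2: vv
V/III-1 ? II-1×II-2: vv|Vv
V/III-2 un II-1×II-2: vv
⇒ V over [I-1,I-2,II-1,II-2,II-3,III-1,III-2]: 3 consistent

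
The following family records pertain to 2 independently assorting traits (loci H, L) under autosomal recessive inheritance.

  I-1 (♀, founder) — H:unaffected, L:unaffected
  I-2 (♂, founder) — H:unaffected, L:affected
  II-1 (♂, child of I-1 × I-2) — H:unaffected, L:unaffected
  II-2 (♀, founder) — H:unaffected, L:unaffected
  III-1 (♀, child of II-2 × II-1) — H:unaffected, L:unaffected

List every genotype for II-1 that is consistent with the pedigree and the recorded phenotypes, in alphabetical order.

H/I-1 un ·: HH|Hh
H/I-2 un ·: HH|Hh
H/II-1 un I-1×I-2: HH|Hh
H/II-2 un ·: HH|Hh
H/III-1 un II-2×II-1: HH|Hh
⇒ H over [I-1,I-2,II-1,II-2,III-1]: 24 consistent
L/I-1 un ·: LL|Ll
L/I-2 aff ·: ll
L/II-1 un I-1×I-2: Ll
L/II-2 un ·: LL|Ll
L/III-1 un II-2×II-1: LL|Ll
⇒ L over [I-1,I-2,II-1,II-2,III-1]: 8 consistent

II-1 ∈ {HH Ll, Hh Ll}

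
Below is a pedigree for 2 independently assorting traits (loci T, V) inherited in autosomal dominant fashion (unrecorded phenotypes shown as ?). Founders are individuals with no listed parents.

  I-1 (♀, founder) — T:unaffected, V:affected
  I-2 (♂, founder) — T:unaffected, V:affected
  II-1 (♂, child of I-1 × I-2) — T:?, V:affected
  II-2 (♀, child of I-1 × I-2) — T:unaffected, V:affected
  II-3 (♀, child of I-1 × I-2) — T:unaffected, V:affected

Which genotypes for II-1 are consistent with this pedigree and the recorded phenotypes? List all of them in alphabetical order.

T/I-1 un ·: tt
T/I-2 un ·: tt
T/II-1 ? I-1×I-2: tt
T/II-2 un I-1×I-2: tt
T/II-3 un I-1×I-2: tt
⇒ T over [I-1,I-2,II-1,II-2,II-3]: 1 consistent
V/I-1 aff ·: Vv|VV
V/I-2 aff ·: Vv|VV
V/II-1 aff I-1×I-2: Vv|VV
V/II-2 aff I-1×I-2: Vv|VV
V/II-3 aff I-1×I-2: Vv|VV
⇒ V over [I-1,I-2,II-1,II-2,II-3]: 25 consistent

II-1 ∈ {tt VV, tt Vv}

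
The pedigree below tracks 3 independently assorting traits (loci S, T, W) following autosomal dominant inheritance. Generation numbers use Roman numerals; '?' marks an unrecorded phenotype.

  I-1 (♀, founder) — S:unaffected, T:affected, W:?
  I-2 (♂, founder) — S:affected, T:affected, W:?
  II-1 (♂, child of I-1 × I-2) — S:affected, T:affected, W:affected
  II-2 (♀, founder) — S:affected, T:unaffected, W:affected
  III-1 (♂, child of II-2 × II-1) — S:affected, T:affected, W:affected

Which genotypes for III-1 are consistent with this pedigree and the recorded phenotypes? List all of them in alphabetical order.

III-1 ∈ {SS Tt WW, SS Tt Ww, Ss Tt WW, Ss Tt Ww}

S/I-1 un ·: ss
S/I-2 aff ·: Ss|SS
S/II-1 aff I-1×I-2: Ss
S/II-2 aff ·: Ss|SS
S/III-1 aff II-2×II-1: Ss|SS
⇒ S over [I-1,I-2,II-1,II-2,III-1]: 8 consistent
T/I-1 aff ·: Tt|TT
T/I-2 aff ·: Tt|TT
T/II-1 aff I-1×I-2: Tt|TT
T/II-2 un ·: tt
T/III-1 aff II-2×II-1: Tt
⇒ T over [I-1,I-2,II-1,II-2,III-1]: 7 consistent
W/I-1 ? ·: ww|Ww|WW
W/I-2 ? ·: ww|Ww|WW
W/II-1 aff I-1×I-2: Ww|WW
W/II-2 aff ·: Ww|WW
W/III-1 aff II-2×II-1: Ww|WW
⇒ W over [I-1,I-2,II-1,II-2,III-1]: 40 consistent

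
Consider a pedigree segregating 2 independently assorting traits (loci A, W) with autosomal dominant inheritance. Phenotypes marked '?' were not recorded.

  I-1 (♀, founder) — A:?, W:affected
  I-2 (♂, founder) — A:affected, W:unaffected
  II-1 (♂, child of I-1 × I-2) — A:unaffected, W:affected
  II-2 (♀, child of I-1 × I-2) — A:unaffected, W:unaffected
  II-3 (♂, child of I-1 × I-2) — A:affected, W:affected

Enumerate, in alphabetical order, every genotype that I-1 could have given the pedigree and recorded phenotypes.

A/I-1 ? ·: aa|Aa
A/I-2 aff ·: Aa
A/II-1 un I-1×I-2: aa
A/II-2 un I-1×I-2: aa
A/II-3 aff I-1×I-2: Aa|AA
⇒ A over [I-1,I-2,II-1,II-2,II-3]: 3 consistent
W/I-1 aff ·: Ww
W/I-2 un ·: ww
W/II-1 aff I-1×I-2: Ww
W/II-2 un I-1×I-2: ww
W/II-3 aff I-1×I-2: Ww
⇒ W over [I-1,I-2,II-1,II-2,II-3]: 1 consistent

I-1 ∈ {Aa Ww, aa Ww}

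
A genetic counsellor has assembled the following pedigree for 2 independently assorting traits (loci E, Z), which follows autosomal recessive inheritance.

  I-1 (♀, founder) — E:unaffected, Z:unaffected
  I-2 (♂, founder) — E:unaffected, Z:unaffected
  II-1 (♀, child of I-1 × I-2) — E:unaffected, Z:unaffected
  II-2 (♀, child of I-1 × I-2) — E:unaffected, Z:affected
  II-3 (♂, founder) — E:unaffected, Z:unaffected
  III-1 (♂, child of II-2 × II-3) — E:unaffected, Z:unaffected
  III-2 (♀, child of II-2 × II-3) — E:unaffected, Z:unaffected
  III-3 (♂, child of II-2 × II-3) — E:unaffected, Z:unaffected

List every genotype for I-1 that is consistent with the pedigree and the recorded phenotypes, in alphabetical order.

I-1 ∈ {EE Zz, Ee Zz}

E/I-1 un ·: EE|Ee
E/I-2 un ·: EE|Ee
E/II-1 un I-1×I-2: EE|Ee
E/II-2 un I-1×I-2: EE|Ee
E/II-3 un ·: EE|Ee
E/III-1 un II-2×II-3: EE|Ee
E/III-2 un II-2×II-3: EE|Ee
E/III-3 un II-2×II-3: EE|Ee
⇒ E over [I-1,I-2,II-1,II-2,II-3,III-1,III-2,III-3]: 159 consistent
Z/I-1 un ·: Zz
Z/I-2 un ·: Zz
Z/II-1 un I-1×I-2: ZZ|Zz
Z/II-2 aff I-1×I-2: zz
Z/II-3 un ·: ZZ|Zz
Z/III-1 un II-2×II-3: Zz
Z/III-2 un II-2×II-3: Zz
Z/III-3 un II-2×II-3: Zz
⇒ Z over [I-1,I-2,II-1,II-2,II-3,III-1,III-2,III-3]: 4 consistent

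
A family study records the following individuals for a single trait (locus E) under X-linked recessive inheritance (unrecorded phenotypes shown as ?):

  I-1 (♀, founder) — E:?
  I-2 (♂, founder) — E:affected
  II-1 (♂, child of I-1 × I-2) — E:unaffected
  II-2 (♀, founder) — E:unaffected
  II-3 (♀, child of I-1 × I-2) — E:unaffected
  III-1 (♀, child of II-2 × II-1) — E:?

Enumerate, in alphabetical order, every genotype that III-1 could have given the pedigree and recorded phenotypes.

III-1 ∈ {X^EX^E, X^EX^e}

E/I-1 ? ·: X^EX^E|X^EX^e
E/I-2 aff ·: X^eY
E/II-1 un I-1×I-2: X^EY
E/II-2 un ·: X^EX^E|X^EX^e
E/II-3 un I-1×I-2: X^EX^e
E/III-1 ? II-2×II-1: X^EX^E|X^EX^e
⇒ E over [I-1,I-2,II-1,II-2,II-3,III-1]: 6 consistent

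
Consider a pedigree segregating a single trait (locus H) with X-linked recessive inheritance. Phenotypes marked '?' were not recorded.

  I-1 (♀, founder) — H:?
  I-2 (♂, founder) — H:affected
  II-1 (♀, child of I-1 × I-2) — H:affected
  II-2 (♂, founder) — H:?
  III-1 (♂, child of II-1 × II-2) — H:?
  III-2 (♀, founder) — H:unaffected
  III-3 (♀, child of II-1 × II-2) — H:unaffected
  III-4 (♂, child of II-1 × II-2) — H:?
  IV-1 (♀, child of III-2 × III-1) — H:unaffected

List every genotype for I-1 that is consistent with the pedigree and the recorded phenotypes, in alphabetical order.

I-1 ∈ {X^HX^h, X^hX^h}

H/I-1 ? ·: X^HX^h|X^hX^h
H/I-2 aff ·: X^hY
H/II-1 aff I-1×I-2: X^hX^h
H/II-2 ? ·: X^HY
H/III-1 ? II-1×II-2: X^hY
H/III-2 un ·: X^HX^H|X^HX^h
H/III-3 un II-1×II-2: X^HX^h
H/III-4 ? II-1×II-2: X^hY
H/IV-1 un III-2×III-1: X^HX^h
⇒ H over [I-1,I-2,II-1,II-2,III-1,III-2,III-3,III-4,IV-1]: 4 consistent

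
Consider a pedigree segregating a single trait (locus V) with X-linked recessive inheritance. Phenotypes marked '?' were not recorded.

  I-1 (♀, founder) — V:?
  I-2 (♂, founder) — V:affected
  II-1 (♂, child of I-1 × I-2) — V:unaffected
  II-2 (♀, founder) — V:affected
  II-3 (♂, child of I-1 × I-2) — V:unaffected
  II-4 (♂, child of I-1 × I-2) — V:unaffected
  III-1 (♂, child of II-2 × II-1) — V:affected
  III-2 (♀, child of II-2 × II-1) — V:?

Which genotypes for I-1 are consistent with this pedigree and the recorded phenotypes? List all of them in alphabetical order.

I-1 ∈ {X^VX^V, X^VX^v}

V/I-1 ? ·: X^VX^V|X^VX^v
V/I-2 aff ·: X^vY
V/II-1 un I-1×I-2: X^VY
V/II-2 aff ·: X^vX^v
V/II-3 un I-1×I-2: X^VY
V/II-4 un I-1×I-2: X^VY
V/III-1 aff II-2×II-1: X^vY
V/III-2 ? II-2×II-1: X^VX^v
⇒ V over [I-1,I-2,II-1,II-2,II-3,II-4,III-1,III-2]: 2 consistent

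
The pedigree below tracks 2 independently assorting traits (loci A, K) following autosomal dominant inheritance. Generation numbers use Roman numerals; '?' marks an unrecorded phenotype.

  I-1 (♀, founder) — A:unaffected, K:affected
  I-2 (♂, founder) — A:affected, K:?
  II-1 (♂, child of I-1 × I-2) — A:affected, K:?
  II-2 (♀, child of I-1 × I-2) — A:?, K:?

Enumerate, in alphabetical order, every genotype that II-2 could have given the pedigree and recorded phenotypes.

II-2 ∈ {Aa KK, Aa Kk, Aa kk, aa KK, aa Kk, aa kk}

A/I-1 un ·: aa
A/I-2 aff ·: Aa|AA
A/II-1 aff I-1×I-2: Aa
A/II-2 ? I-1×I-2: aa|Aa
⇒ A over [I-1,I-2,II-1,II-2]: 3 consistent
K/I-1 aff ·: Kk|KK
K/I-2 ? ·: kk|Kk|KK
K/II-1 ? I-1×I-2: kk|Kk|KK
K/II-2 ? I-1×I-2: kk|Kk|KK
⇒ K over [I-1,I-2,II-1,II-2]: 23 consistent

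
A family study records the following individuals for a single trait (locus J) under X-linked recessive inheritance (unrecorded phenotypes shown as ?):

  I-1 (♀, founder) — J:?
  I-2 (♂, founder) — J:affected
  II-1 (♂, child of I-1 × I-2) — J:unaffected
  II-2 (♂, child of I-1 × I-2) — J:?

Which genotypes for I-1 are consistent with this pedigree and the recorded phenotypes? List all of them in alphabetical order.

J/I-1 ? ·: X^JX^J|X^JX^j
J/I-2 aff ·: X^jY
J/II-1 un I-1×I-2: X^JY
J/II-2 ? I-1×I-2: X^JY|X^jY
⇒ J over [I-1,I-2,II-1,II-2]: 3 consistent

I-1 ∈ {X^JX^J, X^JX^j}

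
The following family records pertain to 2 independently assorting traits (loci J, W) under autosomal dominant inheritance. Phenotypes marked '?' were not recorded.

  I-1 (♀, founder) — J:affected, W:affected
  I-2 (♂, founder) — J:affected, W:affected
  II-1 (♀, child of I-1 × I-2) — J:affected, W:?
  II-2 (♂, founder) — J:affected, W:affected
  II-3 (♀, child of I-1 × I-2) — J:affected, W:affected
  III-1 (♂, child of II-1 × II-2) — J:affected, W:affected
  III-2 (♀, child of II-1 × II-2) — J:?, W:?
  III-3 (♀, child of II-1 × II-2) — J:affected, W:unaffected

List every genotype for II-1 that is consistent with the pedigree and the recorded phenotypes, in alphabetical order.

J/I-1 aff ·: Jj|JJ
J/I-2 aff ·: Jj|JJ
J/II-1 aff I-1×I-2: Jj|JJ
J/II-2 aff ·: Jj|JJ
J/II-3 aff I-1×I-2: Jj|JJ
J/III-1 aff II-1×II-2: Jj|JJ
J/III-2 ? II-1×II-2: jj|Jj|JJ
J/III-3 aff II-1×II-2: Jj|JJ
⇒ J over [I-1,I-2,II-1,II-2,II-3,III-1,III-2,III-3]: 183 consistent
W/I-1 aff ·: Ww|WW
W/I-2 aff ·: Ww|WW
W/II-1 ? I-1×I-2: ww|Ww
W/II-2 aff ·: Ww
W/II-3 aff I-1×I-2: Ww|WW
W/III-1 aff II-1×II-2: Ww|WW
W/III-2 ? II-1×II-2: ww|Ww|WW
W/III-3 un II-1×II-2: ww
⇒ W over [I-1,I-2,II-1,II-2,II-3,III-1,III-2,III-3]: 40 consistent

II-1 ∈ {JJ Ww, JJ ww, Jj Ww, Jj ww}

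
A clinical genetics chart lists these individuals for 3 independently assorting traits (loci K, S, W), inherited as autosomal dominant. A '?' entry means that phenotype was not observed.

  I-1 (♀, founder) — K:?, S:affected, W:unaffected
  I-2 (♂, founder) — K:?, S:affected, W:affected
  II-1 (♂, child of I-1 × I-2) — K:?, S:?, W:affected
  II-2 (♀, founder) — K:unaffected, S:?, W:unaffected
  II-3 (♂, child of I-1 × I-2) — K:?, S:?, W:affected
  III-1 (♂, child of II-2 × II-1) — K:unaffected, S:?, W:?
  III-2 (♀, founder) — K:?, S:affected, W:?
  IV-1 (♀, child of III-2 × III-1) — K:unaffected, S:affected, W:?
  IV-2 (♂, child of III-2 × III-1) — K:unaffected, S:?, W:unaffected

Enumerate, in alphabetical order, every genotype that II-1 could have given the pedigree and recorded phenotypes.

II-1 ∈ {Kk SS Ww, Kk Ss Ww, Kk ss Ww, kk SS Ww, kk Ss Ww, kk ss Ww}

K/I-1 ? ·: kk|Kk|KK
K/I-2 ? ·: kk|Kk|KK
K/II-1 ? I-1×I-2: kk|Kk
K/II-2 un ·: kk
K/II-3 ? I-1×I-2: kk|Kk|KK
K/III-1 un II-2×II-1: kk
K/III-2 ? ·: kk|Kk
K/IV-1 un III-2×III-1: kk
K/IV-2 un III-2×III-1: kk
⇒ K over [I-1,I-2,II-1,II-2,II-3,III-1,III-2,IV-1,IV-2]: 42 consistent
S/I-1 aff ·: Ss|SS
S/I-2 aff ·: Ss|SS
S/II-1 ? I-1×I-2: ss|Ss|SS
S/II-2 ? ·: ss|Ss|SS
S/II-3 ? I-1×I-2: ss|Ss|SS
S/III-1 ? II-2×II-1: ss|Ss|SS
S/III-2 aff ·: Ss|SS
S/IV-1 aff III-2×III-1: Ss|SS
S/IV-2 ? III-2×III-1: ss|Ss|SS
⇒ S over [I-1,I-2,II-1,II-2,II-3,III-1,III-2,IV-1,IV-2]: 640 consistent
W/I-1 un ·: ww
W/I-2 aff ·: Ww|WW
W/II-1 aff I-1×I-2: Ww
W/II-2 un ·: ww
W/II-3 aff I-1×I-2: Ww
W/III-1 ? II-2×II-1: ww|Ww
W/III-2 ? ·: ww|Ww
W/IV-1 ? III-2×III-1: ww|Ww|WW
W/IV-2 un III-2×III-1: ww
⇒ W over [I-1,I-2,II-1,II-2,II-3,III-1,III-2,IV-1,IV-2]: 16 consistent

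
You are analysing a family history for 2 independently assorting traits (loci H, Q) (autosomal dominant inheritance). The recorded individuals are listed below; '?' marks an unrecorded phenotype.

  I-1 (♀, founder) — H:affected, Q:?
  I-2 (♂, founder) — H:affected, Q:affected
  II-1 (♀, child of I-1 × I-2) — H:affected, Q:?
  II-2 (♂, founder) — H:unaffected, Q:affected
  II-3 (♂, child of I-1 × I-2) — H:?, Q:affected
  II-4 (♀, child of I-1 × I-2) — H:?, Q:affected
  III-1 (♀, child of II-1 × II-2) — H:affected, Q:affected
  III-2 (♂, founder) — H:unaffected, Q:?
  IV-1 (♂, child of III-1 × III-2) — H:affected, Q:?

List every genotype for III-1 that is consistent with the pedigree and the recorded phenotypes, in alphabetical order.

H/I-1 aff ·: Hh|HH
H/I-2 aff ·: Hh|HH
H/II-1 aff I-1×I-2: Hh|HH
H/II-2 un ·: hh
H/II-3 ? I-1×I-2: hh|Hh|HH
H/II-4 ? I-1×I-2: hh|Hh|HH
H/III-1 aff II-1×II-2: Hh
H/III-2 un ·: hh
H/IV-1 aff III-1×III-2: Hh
⇒ H over [I-1,I-2,II-1,II-2,II-3,II-4,III-1,III-2,IV-1]: 35 consistent
Q/I-1 ? ·: qq|Qq|QQ
Q/I-2 aff ·: Qq|QQ
Q/II-1 ? I-1×I-2: qq|Qq|QQ
Q/II-2 aff ·: Qq|QQ
Q/II-3 aff I-1×I-2: Qq|QQ
Q/II-4 aff I-1×I-2: Qq|QQ
Q/III-1 aff II-1×II-2: Qq|QQ
Q/III-2 ? ·: qq|Qq|QQ
Q/IV-1 ? III-1×III-2: qq|Qq|QQ
⇒ Q over [I-1,I-2,II-1,II-2,II-3,II-4,III-1,III-2,IV-1]: 573 consistent

III-1 ∈ {Hh QQ, Hh Qq}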